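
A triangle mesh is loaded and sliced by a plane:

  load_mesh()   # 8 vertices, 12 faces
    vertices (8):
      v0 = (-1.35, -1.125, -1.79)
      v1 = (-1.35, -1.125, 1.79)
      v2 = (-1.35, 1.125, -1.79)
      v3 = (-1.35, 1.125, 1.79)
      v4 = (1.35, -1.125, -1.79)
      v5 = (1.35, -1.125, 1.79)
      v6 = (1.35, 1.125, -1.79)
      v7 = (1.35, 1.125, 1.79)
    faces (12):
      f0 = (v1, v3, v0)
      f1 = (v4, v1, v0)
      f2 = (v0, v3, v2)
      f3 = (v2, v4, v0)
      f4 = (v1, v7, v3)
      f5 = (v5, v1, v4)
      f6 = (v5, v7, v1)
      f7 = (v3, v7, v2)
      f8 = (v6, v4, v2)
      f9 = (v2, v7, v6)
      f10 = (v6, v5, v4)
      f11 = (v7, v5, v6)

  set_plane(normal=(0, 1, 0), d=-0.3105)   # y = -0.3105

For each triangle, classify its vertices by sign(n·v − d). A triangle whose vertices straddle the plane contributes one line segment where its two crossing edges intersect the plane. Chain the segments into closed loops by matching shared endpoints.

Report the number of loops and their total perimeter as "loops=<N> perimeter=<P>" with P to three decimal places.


Straddling triangles (8 of 12):
  (v1,v3,v0) [-+-] → (-1.35, -0.3105, 1.79)–(-1.35, -0.3105, -0.49404)  len=2.2840
  (v0,v3,v2) [-++] → (-1.35, -0.3105, -0.49404)–(-1.35, -0.3105, -1.79)  len=1.2960
  (v2,v4,v0) [+--] → (0.3726, -0.3105, -1.79)–(-1.35, -0.3105, -1.79)  len=1.7226
  (v1,v7,v3) [-++] → (-0.3726, -0.3105, 1.79)–(-1.35, -0.3105, 1.79)  len=0.9774
  (v5,v7,v1) [-+-] → (1.35, -0.3105, 1.79)–(-0.3726, -0.3105, 1.79)  len=1.7226
  (v6,v4,v2) [+-+] → (1.35, -0.3105, -1.79)–(0.3726, -0.3105, -1.79)  len=0.9774
  (v6,v5,v4) [+--] → (1.35, -0.3105, 0.49404)–(1.35, -0.3105, -1.79)  len=2.2840
  (v7,v5,v6) [+-+] → (1.35, -0.3105, 1.79)–(1.35, -0.3105, 0.49404)  len=1.2960

Chained into 1 loop(s):
  loop 1: 8 segments, perimeter = 12.5600
Total perimeter = 12.560

loops=1 perimeter=12.560


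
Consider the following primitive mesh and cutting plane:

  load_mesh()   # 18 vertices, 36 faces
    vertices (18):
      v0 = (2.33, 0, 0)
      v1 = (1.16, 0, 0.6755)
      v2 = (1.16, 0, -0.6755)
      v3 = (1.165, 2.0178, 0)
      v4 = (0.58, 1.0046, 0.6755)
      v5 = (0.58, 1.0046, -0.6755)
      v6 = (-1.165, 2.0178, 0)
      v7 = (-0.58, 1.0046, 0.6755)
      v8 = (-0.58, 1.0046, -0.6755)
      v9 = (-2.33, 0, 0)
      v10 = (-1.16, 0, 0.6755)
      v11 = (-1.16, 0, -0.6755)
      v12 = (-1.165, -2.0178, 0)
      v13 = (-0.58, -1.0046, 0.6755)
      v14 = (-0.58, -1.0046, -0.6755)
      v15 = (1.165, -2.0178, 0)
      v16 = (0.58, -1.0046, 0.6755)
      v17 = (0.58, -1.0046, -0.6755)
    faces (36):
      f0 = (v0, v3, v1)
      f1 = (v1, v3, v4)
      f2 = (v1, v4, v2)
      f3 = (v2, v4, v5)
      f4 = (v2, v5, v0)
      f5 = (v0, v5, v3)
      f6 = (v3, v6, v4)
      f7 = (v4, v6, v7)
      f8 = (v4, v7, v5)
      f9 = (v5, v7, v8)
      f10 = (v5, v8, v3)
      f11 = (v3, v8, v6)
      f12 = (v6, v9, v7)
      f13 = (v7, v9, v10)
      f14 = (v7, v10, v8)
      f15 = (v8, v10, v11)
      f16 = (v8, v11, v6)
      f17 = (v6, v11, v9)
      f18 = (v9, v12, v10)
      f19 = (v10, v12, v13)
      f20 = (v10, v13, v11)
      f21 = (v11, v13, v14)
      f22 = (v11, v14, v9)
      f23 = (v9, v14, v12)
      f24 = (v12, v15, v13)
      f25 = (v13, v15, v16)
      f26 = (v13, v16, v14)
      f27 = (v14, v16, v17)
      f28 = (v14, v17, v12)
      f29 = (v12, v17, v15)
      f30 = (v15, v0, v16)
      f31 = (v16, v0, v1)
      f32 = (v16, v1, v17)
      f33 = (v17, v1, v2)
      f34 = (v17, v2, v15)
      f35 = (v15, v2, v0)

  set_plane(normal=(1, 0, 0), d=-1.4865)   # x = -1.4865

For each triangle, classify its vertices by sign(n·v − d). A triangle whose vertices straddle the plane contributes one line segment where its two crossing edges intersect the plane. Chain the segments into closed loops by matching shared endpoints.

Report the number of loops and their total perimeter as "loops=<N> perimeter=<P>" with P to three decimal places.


loops=1 perimeter=6.160

Straddling triangles (6 of 36):
  (v6,v9,v7) [+-+] → (-1.4865, 1.46096, 0)–(-1.4865, 0.484217, 0.325591)  len=1.0296
  (v7,v9,v10) [+-+] → (-1.4865, 0.484217, 0.325591)–(-1.4865, 0, 0.486995)  len=0.5104
  (v6,v11,v9) [++-] → (-1.4865, 0, -0.486995)–(-1.4865, 1.46096, 0)  len=1.5400
  (v9,v12,v10) [-++] → (-1.4865, -1.46096, 0)–(-1.4865, 0, 0.486995)  len=1.5400
  (v11,v14,v9) [++-] → (-1.4865, -0.484217, -0.325591)–(-1.4865, 0, -0.486995)  len=0.5104
  (v9,v14,v12) [-++] → (-1.4865, -0.484217, -0.325591)–(-1.4865, -1.46096, 0)  len=1.0296

Chained into 1 loop(s):
  loop 1: 6 segments, perimeter = 6.1599
Total perimeter = 6.160


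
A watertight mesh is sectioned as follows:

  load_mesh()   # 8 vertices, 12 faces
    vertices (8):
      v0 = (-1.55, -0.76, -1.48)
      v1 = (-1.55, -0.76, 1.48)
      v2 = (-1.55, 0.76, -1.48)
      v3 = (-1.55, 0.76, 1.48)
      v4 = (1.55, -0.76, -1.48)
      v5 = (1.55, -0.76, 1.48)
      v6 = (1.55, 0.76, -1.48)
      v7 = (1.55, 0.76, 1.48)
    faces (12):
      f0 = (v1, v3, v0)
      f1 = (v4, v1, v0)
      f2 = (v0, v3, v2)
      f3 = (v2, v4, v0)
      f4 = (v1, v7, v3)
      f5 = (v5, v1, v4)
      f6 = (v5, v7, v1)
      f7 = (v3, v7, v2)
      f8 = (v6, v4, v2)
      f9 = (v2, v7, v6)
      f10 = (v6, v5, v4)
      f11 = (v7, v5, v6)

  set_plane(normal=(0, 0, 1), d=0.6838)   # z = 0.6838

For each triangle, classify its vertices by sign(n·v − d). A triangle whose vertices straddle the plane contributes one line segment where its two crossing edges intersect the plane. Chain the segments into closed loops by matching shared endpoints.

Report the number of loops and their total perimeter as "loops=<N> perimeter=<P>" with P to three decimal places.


loops=1 perimeter=9.240

Straddling triangles (8 of 12):
  (v1,v3,v0) [++-] → (-1.55, 0.351141, 0.6838)–(-1.55, -0.76, 0.6838)  len=1.1111
  (v4,v1,v0) [-+-] → (-0.716142, -0.76, 0.6838)–(-1.55, -0.76, 0.6838)  len=0.8339
  (v0,v3,v2) [-+-] → (-1.55, 0.351141, 0.6838)–(-1.55, 0.76, 0.6838)  len=0.4089
  (v5,v1,v4) [++-] → (-0.716142, -0.76, 0.6838)–(1.55, -0.76, 0.6838)  len=2.2661
  (v3,v7,v2) [++-] → (0.716142, 0.76, 0.6838)–(-1.55, 0.76, 0.6838)  len=2.2661
  (v2,v7,v6) [-+-] → (0.716142, 0.76, 0.6838)–(1.55, 0.76, 0.6838)  len=0.8339
  (v6,v5,v4) [-+-] → (1.55, -0.351141, 0.6838)–(1.55, -0.76, 0.6838)  len=0.4089
  (v7,v5,v6) [++-] → (1.55, -0.351141, 0.6838)–(1.55, 0.76, 0.6838)  len=1.1111

Chained into 1 loop(s):
  loop 1: 8 segments, perimeter = 9.2400
Total perimeter = 9.240


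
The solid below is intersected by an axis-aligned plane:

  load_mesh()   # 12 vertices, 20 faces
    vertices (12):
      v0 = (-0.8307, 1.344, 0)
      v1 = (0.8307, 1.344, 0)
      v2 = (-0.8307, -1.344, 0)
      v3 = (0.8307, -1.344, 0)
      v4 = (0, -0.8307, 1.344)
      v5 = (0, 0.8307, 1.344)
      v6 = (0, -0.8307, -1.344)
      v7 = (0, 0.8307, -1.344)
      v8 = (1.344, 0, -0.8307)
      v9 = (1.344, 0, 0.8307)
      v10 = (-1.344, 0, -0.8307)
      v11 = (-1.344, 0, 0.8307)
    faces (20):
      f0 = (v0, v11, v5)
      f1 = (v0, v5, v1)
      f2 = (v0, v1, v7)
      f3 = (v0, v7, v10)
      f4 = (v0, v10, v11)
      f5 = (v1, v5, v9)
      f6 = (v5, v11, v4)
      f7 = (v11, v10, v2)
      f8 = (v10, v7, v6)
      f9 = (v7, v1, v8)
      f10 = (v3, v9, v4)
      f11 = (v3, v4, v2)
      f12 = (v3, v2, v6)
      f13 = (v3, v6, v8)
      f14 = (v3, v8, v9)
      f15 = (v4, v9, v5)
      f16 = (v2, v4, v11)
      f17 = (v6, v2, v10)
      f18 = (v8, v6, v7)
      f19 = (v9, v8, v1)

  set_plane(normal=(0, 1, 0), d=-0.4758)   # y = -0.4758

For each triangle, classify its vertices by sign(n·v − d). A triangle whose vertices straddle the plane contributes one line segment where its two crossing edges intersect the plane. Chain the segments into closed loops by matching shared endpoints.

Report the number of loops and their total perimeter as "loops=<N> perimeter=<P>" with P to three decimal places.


Straddling triangles (10 of 20):
  (v5,v11,v4) [++-] → (-0.574197, -0.4758, 1.1247)–(0, -0.4758, 1.344)  len=0.6146
  (v11,v10,v2) [++-] → (-1.16228, -0.4758, -0.536617)–(-1.16228, -0.4758, 0.536617)  len=1.0732
  (v10,v7,v6) [++-] → (0, -0.4758, -1.344)–(-0.574197, -0.4758, -1.1247)  len=0.6146
  (v3,v9,v4) [-+-] → (1.16228, -0.4758, 0.536617)–(0.574197, -0.4758, 1.1247)  len=0.8317
  (v3,v6,v8) [--+] → (0.574197, -0.4758, -1.1247)–(1.16228, -0.4758, -0.536617)  len=0.8317
  (v3,v8,v9) [-++] → (1.16228, -0.4758, -0.536617)–(1.16228, -0.4758, 0.536617)  len=1.0732
  (v4,v9,v5) [-++] → (0.574197, -0.4758, 1.1247)–(0, -0.4758, 1.344)  len=0.6146
  (v2,v4,v11) [--+] → (-0.574197, -0.4758, 1.1247)–(-1.16228, -0.4758, 0.536617)  len=0.8317
  (v6,v2,v10) [--+] → (-1.16228, -0.4758, -0.536617)–(-0.574197, -0.4758, -1.1247)  len=0.8317
  (v8,v6,v7) [+-+] → (0.574197, -0.4758, -1.1247)–(0, -0.4758, -1.344)  len=0.6146

Chained into 1 loop(s):
  loop 1: 10 segments, perimeter = 7.9318
Total perimeter = 7.932

loops=1 perimeter=7.932


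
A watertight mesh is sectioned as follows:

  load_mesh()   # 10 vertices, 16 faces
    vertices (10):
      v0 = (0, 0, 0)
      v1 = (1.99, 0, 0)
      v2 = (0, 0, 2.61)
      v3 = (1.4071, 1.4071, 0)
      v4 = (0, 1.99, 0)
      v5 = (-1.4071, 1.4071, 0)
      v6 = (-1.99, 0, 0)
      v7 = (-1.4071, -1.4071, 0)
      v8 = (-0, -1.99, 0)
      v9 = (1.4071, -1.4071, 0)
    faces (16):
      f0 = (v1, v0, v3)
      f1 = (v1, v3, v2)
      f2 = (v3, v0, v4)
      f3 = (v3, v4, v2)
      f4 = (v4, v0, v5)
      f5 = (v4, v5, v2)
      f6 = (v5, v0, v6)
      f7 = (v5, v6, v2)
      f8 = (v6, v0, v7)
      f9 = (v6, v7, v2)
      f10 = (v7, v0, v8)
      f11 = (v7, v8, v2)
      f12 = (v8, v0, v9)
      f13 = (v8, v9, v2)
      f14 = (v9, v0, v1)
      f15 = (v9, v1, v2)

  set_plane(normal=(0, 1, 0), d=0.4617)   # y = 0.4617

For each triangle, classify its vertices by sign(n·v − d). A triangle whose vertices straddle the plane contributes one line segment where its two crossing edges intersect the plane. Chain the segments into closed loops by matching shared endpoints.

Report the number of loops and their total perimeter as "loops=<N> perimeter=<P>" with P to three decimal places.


Straddling triangles (8 of 16):
  (v1,v0,v3) [--+] → (0.4617, 0.4617, 0)–(1.79874, 0.4617, 0)  len=1.3370
  (v1,v3,v2) [-+-] → (1.79874, 0.4617, 0)–(0.4617, 0.4617, 1.7536)  len=2.2052
  (v3,v0,v4) [+-+] → (0.4617, 0.4617, 0)–(0, 0.4617, 0)  len=0.4617
  (v3,v4,v2) [++-] → (0, 0.4617, 2.00445)–(0.4617, 0.4617, 1.7536)  len=0.5254
  (v4,v0,v5) [+-+] → (0, 0.4617, 0)–(-0.4617, 0.4617, 0)  len=0.4617
  (v4,v5,v2) [++-] → (-0.4617, 0.4617, 1.7536)–(0, 0.4617, 2.00445)  len=0.5254
  (v5,v0,v6) [+--] → (-0.4617, 0.4617, 0)–(-1.79874, 0.4617, 0)  len=1.3370
  (v5,v6,v2) [+--] → (-1.79874, 0.4617, 0)–(-0.4617, 0.4617, 1.7536)  len=2.2052

Chained into 1 loop(s):
  loop 1: 8 segments, perimeter = 9.0587
Total perimeter = 9.059

loops=1 perimeter=9.059


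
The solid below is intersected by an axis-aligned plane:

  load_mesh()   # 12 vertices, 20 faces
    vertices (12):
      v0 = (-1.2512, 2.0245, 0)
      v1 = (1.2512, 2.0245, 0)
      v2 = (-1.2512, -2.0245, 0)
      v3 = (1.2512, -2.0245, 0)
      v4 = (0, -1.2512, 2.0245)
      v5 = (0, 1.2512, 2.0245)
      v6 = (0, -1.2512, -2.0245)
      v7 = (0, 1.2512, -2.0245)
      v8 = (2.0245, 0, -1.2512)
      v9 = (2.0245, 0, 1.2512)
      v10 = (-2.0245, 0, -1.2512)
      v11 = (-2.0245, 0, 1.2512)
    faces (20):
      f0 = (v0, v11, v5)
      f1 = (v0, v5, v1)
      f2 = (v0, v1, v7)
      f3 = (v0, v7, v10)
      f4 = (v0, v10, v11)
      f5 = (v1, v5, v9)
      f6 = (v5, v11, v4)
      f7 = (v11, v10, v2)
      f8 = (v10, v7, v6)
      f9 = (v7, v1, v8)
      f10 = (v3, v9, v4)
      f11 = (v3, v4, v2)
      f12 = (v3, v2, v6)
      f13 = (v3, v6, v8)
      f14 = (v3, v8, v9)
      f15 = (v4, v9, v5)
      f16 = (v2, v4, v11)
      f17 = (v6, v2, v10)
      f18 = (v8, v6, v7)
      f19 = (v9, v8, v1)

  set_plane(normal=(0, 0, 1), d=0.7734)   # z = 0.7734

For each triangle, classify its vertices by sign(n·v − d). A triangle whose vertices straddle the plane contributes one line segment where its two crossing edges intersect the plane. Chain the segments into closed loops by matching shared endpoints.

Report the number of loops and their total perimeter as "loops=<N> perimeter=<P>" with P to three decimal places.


Straddling triangles (10 of 20):
  (v0,v11,v5) [-++] → (-1.7292, 0.773103, 0.7734)–(-0.773216, 1.72908, 0.7734)  len=1.3520
  (v0,v5,v1) [-+-] → (-0.773216, 1.72908, 0.7734)–(0.773216, 1.72908, 0.7734)  len=1.5464
  (v0,v10,v11) [--+] → (-2.0245, 0, 0.7734)–(-1.7292, 0.773103, 0.7734)  len=0.8276
  (v1,v5,v9) [-++] → (0.773216, 1.72908, 0.7734)–(1.7292, 0.773103, 0.7734)  len=1.3520
  (v11,v10,v2) [+--] → (-2.0245, 0, 0.7734)–(-1.7292, -0.773103, 0.7734)  len=0.8276
  (v3,v9,v4) [-++] → (1.7292, -0.773103, 0.7734)–(0.773216, -1.72908, 0.7734)  len=1.3520
  (v3,v4,v2) [-+-] → (0.773216, -1.72908, 0.7734)–(-0.773216, -1.72908, 0.7734)  len=1.5464
  (v3,v8,v9) [--+] → (2.0245, 0, 0.7734)–(1.7292, -0.773103, 0.7734)  len=0.8276
  (v2,v4,v11) [-++] → (-0.773216, -1.72908, 0.7734)–(-1.7292, -0.773103, 0.7734)  len=1.3520
  (v9,v8,v1) [+--] → (2.0245, 0, 0.7734)–(1.7292, 0.773103, 0.7734)  len=0.8276

Chained into 1 loop(s):
  loop 1: 10 segments, perimeter = 11.8110
Total perimeter = 11.811

loops=1 perimeter=11.811


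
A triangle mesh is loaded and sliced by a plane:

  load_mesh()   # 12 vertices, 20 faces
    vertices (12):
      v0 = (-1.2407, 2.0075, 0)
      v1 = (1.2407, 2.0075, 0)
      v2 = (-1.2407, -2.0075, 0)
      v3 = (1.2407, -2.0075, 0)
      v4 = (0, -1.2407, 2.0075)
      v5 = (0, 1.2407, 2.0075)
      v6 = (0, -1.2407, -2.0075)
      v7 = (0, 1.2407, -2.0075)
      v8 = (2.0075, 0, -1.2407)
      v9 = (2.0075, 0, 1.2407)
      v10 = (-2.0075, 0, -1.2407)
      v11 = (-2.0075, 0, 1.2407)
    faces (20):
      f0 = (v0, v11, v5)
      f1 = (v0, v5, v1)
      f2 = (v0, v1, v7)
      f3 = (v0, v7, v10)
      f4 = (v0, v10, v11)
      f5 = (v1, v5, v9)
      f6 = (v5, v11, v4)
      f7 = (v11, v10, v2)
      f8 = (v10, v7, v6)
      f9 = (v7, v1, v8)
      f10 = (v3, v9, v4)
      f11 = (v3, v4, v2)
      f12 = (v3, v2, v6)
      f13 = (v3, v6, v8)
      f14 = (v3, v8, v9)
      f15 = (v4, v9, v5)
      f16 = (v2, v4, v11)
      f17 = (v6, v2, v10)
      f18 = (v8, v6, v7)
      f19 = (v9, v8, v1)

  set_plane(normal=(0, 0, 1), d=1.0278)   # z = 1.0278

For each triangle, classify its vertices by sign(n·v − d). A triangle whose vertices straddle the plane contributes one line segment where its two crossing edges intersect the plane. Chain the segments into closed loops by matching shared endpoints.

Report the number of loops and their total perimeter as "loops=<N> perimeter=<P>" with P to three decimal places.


loops=1 perimeter=11.084

Straddling triangles (10 of 20):
  (v0,v11,v5) [-++] → (-1.87592, 0.34448, 1.0278)–(-0.605486, 1.61491, 1.0278)  len=1.7967
  (v0,v5,v1) [-+-] → (-0.605486, 1.61491, 1.0278)–(0.605486, 1.61491, 1.0278)  len=1.2110
  (v0,v10,v11) [--+] → (-2.0075, 0, 1.0278)–(-1.87592, 0.34448, 1.0278)  len=0.3688
  (v1,v5,v9) [-++] → (0.605486, 1.61491, 1.0278)–(1.87592, 0.34448, 1.0278)  len=1.7967
  (v11,v10,v2) [+--] → (-2.0075, 0, 1.0278)–(-1.87592, -0.34448, 1.0278)  len=0.3688
  (v3,v9,v4) [-++] → (1.87592, -0.34448, 1.0278)–(0.605486, -1.61491, 1.0278)  len=1.7967
  (v3,v4,v2) [-+-] → (0.605486, -1.61491, 1.0278)–(-0.605486, -1.61491, 1.0278)  len=1.2110
  (v3,v8,v9) [--+] → (2.0075, 0, 1.0278)–(1.87592, -0.34448, 1.0278)  len=0.3688
  (v2,v4,v11) [-++] → (-0.605486, -1.61491, 1.0278)–(-1.87592, -0.34448, 1.0278)  len=1.7967
  (v9,v8,v1) [+--] → (2.0075, 0, 1.0278)–(1.87592, 0.34448, 1.0278)  len=0.3688

Chained into 1 loop(s):
  loop 1: 10 segments, perimeter = 11.0836
Total perimeter = 11.084


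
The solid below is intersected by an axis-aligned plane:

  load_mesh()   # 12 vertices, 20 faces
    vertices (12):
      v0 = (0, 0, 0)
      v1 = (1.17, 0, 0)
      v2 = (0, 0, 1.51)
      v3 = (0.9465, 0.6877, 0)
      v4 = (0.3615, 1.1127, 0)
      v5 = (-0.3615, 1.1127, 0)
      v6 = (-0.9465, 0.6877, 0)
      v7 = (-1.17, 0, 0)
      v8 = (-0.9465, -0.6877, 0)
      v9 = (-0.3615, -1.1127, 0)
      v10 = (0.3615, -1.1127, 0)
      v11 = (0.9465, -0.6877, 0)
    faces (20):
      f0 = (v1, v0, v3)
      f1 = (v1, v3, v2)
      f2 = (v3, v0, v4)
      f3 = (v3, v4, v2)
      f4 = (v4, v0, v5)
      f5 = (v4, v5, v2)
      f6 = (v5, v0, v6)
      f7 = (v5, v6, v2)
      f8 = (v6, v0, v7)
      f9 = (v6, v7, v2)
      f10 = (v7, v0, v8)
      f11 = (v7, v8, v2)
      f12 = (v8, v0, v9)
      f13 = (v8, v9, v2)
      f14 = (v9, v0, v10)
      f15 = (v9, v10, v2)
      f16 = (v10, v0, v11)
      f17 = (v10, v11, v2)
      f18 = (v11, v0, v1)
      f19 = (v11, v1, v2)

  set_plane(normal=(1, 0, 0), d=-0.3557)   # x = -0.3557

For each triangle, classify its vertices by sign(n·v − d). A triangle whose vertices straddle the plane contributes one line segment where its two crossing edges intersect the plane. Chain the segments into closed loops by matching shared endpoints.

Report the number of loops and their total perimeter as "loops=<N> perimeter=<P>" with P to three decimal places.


Straddling triangles (12 of 20):
  (v4,v0,v5) [++-] → (-0.3557, 1.09485, 0)–(-0.3557, 1.1127, 0)  len=0.0179
  (v4,v5,v2) [+-+] → (-0.3557, 1.1127, 0)–(-0.3557, 1.09485, 0.0242268)  len=0.0301
  (v5,v0,v6) [-+-] → (-0.3557, 1.09485, 0)–(-0.3557, 0.258442, 0)  len=0.8364
  (v5,v6,v2) [--+] → (-0.3557, 0.258442, 0.942534)–(-0.3557, 1.09485, 0.0242268)  len=1.2421
  (v6,v0,v7) [-+-] → (-0.3557, 0.258442, 0)–(-0.3557, 0, 0)  len=0.2584
  (v6,v7,v2) [--+] → (-0.3557, 0, 1.05093)–(-0.3557, 0.258442, 0.942534)  len=0.2803
  (v7,v0,v8) [-+-] → (-0.3557, 0, 0)–(-0.3557, -0.258442, 0)  len=0.2584
  (v7,v8,v2) [--+] → (-0.3557, -0.258442, 0.942534)–(-0.3557, 0, 1.05093)  len=0.2803
  (v8,v0,v9) [-+-] → (-0.3557, -0.258442, 0)–(-0.3557, -1.09485, 0)  len=0.8364
  (v8,v9,v2) [--+] → (-0.3557, -1.09485, 0.0242268)–(-0.3557, -0.258442, 0.942534)  len=1.2421
  (v9,v0,v10) [-++] → (-0.3557, -1.09485, 0)–(-0.3557, -1.1127, 0)  len=0.0179
  (v9,v10,v2) [-++] → (-0.3557, -1.1127, 0)–(-0.3557, -1.09485, 0.0242268)  len=0.0301

Chained into 1 loop(s):
  loop 1: 12 segments, perimeter = 5.3303
Total perimeter = 5.330

loops=1 perimeter=5.330


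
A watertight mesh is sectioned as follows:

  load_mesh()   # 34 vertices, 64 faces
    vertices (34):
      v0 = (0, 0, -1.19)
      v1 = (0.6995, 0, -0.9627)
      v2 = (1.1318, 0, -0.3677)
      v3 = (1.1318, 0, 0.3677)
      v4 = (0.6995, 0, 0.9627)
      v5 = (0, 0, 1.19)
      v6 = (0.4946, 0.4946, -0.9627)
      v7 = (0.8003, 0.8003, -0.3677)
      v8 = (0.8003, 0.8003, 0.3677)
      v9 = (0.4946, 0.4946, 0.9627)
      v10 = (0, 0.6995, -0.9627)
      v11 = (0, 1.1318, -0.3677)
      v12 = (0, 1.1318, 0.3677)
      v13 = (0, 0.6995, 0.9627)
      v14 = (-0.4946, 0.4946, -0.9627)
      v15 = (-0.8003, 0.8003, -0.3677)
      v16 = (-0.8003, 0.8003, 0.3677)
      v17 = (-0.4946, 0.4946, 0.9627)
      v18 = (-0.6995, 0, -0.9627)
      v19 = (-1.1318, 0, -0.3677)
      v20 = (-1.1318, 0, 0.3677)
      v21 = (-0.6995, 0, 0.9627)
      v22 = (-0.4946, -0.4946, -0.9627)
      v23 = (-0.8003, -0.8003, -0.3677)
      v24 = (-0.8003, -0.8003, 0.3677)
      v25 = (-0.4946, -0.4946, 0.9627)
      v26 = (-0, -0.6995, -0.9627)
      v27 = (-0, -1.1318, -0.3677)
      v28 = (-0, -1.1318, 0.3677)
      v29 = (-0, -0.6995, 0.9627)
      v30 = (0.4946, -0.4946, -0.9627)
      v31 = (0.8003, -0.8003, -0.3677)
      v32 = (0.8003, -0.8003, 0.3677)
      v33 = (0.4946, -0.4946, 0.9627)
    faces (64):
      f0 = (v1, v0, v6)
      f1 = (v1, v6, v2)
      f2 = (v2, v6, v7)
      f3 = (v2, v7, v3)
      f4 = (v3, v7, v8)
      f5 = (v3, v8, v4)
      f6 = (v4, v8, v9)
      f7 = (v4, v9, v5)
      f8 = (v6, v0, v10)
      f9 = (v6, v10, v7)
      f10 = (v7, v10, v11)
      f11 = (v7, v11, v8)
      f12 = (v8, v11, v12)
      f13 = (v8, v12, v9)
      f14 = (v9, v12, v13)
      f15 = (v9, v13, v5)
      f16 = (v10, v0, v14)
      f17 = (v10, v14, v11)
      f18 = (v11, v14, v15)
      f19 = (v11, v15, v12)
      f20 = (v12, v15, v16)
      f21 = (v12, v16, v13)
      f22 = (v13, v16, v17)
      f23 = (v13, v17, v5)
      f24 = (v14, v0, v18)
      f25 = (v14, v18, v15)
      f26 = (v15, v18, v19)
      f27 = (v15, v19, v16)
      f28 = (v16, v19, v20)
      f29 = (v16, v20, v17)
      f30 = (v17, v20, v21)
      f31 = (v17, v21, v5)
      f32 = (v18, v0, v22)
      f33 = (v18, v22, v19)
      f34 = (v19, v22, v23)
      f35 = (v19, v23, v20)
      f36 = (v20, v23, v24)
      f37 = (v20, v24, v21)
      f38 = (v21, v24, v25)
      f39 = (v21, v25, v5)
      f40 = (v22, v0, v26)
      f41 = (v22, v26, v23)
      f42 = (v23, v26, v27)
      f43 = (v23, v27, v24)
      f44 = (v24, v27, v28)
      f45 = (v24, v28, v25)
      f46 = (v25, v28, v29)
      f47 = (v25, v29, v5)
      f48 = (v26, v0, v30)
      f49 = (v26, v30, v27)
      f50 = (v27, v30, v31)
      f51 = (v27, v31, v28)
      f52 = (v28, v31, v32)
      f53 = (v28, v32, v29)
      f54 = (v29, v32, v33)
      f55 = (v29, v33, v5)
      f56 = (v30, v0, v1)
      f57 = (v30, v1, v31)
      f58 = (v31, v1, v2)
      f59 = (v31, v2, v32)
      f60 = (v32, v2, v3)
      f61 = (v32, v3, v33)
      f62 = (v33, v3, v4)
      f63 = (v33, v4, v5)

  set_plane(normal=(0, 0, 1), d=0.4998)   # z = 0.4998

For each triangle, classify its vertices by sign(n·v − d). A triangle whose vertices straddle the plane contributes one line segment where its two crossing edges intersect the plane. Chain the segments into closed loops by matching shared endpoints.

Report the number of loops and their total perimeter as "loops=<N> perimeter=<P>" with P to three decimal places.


loops=1 perimeter=6.342

Straddling triangles (16 of 64):
  (v3,v8,v4) [--+] → (0.777921, 0.62262, 0.4998)–(1.03582, 0, 0.4998)  len=0.6739
  (v4,v8,v9) [+-+] → (0.777921, 0.62262, 0.4998)–(0.732429, 0.732429, 0.4998)  len=0.1189
  (v8,v12,v9) [--+] → (0.10981, 0.990331, 0.4998)–(0.732429, 0.732429, 0.4998)  len=0.6739
  (v9,v12,v13) [+-+] → (0.10981, 0.990331, 0.4998)–(0, 1.03582, 0.4998)  len=0.1189
  (v12,v16,v13) [--+] → (-0.62262, 0.777921, 0.4998)–(0, 1.03582, 0.4998)  len=0.6739
  (v13,v16,v17) [+-+] → (-0.62262, 0.777921, 0.4998)–(-0.732429, 0.732429, 0.4998)  len=0.1189
  (v16,v20,v17) [--+] → (-0.990331, 0.10981, 0.4998)–(-0.732429, 0.732429, 0.4998)  len=0.6739
  (v17,v20,v21) [+-+] → (-0.990331, 0.10981, 0.4998)–(-1.03582, 0, 0.4998)  len=0.1189
  (v20,v24,v21) [--+] → (-0.777921, -0.62262, 0.4998)–(-1.03582, 0, 0.4998)  len=0.6739
  (v21,v24,v25) [+-+] → (-0.777921, -0.62262, 0.4998)–(-0.732429, -0.732429, 0.4998)  len=0.1189
  (v24,v28,v25) [--+] → (-0.10981, -0.990331, 0.4998)–(-0.732429, -0.732429, 0.4998)  len=0.6739
  (v25,v28,v29) [+-+] → (-0.10981, -0.990331, 0.4998)–(0, -1.03582, 0.4998)  len=0.1189
  (v28,v32,v29) [--+] → (0.62262, -0.777921, 0.4998)–(0, -1.03582, 0.4998)  len=0.6739
  (v29,v32,v33) [+-+] → (0.62262, -0.777921, 0.4998)–(0.732429, -0.732429, 0.4998)  len=0.1189
  (v32,v3,v33) [--+] → (0.990331, -0.10981, 0.4998)–(0.732429, -0.732429, 0.4998)  len=0.6739
  (v33,v3,v4) [+-+] → (0.990331, -0.10981, 0.4998)–(1.03582, 0, 0.4998)  len=0.1189

Chained into 1 loop(s):
  loop 1: 16 segments, perimeter = 6.3422
Total perimeter = 6.342


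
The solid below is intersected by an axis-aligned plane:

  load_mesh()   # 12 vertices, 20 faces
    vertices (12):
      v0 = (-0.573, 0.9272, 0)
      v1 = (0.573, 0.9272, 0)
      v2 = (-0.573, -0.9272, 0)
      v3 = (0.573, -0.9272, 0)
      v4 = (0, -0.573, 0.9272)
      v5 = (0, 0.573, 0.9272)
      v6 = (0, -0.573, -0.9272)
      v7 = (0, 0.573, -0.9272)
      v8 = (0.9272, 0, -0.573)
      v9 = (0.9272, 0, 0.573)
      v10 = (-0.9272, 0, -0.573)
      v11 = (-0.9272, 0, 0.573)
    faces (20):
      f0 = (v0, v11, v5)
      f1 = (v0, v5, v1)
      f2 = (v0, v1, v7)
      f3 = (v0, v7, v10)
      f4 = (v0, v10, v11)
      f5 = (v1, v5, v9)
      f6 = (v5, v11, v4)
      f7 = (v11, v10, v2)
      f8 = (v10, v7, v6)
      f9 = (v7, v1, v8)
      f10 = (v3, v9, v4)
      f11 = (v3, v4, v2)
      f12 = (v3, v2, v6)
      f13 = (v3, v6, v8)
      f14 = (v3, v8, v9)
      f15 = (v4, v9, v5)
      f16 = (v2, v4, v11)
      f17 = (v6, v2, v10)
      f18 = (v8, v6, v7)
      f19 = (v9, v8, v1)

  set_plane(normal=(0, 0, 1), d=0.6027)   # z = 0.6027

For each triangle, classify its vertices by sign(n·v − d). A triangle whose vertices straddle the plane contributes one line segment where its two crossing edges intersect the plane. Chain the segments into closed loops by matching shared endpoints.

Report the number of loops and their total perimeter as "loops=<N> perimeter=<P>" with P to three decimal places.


Straddling triangles (8 of 20):
  (v0,v11,v5) [--+] → (-0.849453, 0.0480466, 0.6027)–(-0.200538, 0.696962, 0.6027)  len=0.9177
  (v0,v5,v1) [-+-] → (-0.200538, 0.696962, 0.6027)–(0.200538, 0.696962, 0.6027)  len=0.4011
  (v1,v5,v9) [-+-] → (0.200538, 0.696962, 0.6027)–(0.849453, 0.0480466, 0.6027)  len=0.9177
  (v5,v11,v4) [+-+] → (-0.849453, 0.0480466, 0.6027)–(-0.849453, -0.0480466, 0.6027)  len=0.0961
  (v3,v9,v4) [--+] → (0.849453, -0.0480466, 0.6027)–(0.200538, -0.696962, 0.6027)  len=0.9177
  (v3,v4,v2) [-+-] → (0.200538, -0.696962, 0.6027)–(-0.200538, -0.696962, 0.6027)  len=0.4011
  (v4,v9,v5) [+-+] → (0.849453, -0.0480466, 0.6027)–(0.849453, 0.0480466, 0.6027)  len=0.0961
  (v2,v4,v11) [-+-] → (-0.200538, -0.696962, 0.6027)–(-0.849453, -0.0480466, 0.6027)  len=0.9177

Chained into 1 loop(s):
  loop 1: 8 segments, perimeter = 4.6652
Total perimeter = 4.665

loops=1 perimeter=4.665


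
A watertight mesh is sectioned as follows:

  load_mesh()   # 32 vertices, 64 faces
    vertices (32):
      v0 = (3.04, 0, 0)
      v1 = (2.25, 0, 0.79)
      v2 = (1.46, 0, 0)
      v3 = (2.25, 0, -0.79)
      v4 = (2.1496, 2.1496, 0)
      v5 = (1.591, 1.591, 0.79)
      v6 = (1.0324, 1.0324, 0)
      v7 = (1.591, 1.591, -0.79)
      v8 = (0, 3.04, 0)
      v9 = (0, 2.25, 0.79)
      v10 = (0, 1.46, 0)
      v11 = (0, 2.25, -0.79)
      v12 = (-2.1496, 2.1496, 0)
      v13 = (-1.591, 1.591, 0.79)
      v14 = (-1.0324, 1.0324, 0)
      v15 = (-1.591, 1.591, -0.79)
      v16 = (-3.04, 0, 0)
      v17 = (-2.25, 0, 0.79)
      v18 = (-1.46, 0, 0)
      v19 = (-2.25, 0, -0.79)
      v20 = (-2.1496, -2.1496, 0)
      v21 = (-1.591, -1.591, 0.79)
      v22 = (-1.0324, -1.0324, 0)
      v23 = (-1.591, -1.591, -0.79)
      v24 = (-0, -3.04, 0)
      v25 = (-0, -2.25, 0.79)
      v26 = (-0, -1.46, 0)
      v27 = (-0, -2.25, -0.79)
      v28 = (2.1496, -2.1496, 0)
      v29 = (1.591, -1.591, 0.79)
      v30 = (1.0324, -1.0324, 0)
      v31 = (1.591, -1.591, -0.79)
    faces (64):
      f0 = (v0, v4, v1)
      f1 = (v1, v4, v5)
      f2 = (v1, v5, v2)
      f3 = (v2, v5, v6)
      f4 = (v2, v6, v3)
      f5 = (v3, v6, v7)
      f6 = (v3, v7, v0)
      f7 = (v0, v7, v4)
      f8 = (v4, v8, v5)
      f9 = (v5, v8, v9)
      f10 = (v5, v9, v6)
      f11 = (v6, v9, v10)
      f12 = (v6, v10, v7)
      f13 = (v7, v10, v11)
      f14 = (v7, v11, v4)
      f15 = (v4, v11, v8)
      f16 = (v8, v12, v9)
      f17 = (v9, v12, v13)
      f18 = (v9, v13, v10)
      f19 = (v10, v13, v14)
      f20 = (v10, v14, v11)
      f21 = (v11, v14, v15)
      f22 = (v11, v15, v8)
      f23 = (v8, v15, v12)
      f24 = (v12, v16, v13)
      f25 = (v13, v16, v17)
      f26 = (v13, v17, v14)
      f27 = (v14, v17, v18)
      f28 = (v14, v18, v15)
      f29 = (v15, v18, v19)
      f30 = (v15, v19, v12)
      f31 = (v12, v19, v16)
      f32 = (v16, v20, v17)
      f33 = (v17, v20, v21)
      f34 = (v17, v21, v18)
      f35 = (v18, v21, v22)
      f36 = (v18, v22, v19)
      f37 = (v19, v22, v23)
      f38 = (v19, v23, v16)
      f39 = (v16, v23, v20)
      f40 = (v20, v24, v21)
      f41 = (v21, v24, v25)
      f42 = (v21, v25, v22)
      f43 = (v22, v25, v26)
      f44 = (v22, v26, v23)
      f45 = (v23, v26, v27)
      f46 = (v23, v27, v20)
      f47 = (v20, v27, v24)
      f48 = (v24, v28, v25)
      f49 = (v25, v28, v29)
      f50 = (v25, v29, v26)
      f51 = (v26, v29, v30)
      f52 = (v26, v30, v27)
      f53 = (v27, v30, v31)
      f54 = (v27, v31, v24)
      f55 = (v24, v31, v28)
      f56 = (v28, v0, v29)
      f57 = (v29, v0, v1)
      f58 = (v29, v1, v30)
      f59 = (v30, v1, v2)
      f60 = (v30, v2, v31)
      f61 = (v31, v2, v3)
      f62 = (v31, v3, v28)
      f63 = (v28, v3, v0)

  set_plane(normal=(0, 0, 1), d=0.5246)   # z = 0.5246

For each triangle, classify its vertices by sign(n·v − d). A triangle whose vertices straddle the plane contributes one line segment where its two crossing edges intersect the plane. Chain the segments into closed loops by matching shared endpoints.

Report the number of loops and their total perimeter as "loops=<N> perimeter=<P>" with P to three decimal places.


Straddling triangles (32 of 64):
  (v0,v4,v1) [--+] → (2.21627, 0.722157, 0.5246)–(2.5154, 0, 0.5246)  len=0.7817
  (v1,v4,v5) [+-+] → (2.21627, 0.722157, 0.5246)–(1.77866, 1.77866, 0.5246)  len=1.1435
  (v1,v5,v2) [++-] → (1.54699, 1.0565, 0.5246)–(1.9846, 0, 0.5246)  len=1.1435
  (v2,v5,v6) [-+-] → (1.54699, 1.0565, 0.5246)–(1.40334, 1.40334, 0.5246)  len=0.3754
  (v4,v8,v5) [--+] → (1.0565, 2.07779, 0.5246)–(1.77866, 1.77866, 0.5246)  len=0.7817
  (v5,v8,v9) [+-+] → (1.0565, 2.07779, 0.5246)–(0, 2.5154, 0.5246)  len=1.1435
  (v5,v9,v6) [++-] → (0.346834, 1.84095, 0.5246)–(1.40334, 1.40334, 0.5246)  len=1.1435
  (v6,v9,v10) [-+-] → (0.346834, 1.84095, 0.5246)–(0, 1.9846, 0.5246)  len=0.3754
  (v8,v12,v9) [--+] → (-0.722157, 2.21627, 0.5246)–(0, 2.5154, 0.5246)  len=0.7817
  (v9,v12,v13) [+-+] → (-0.722157, 2.21627, 0.5246)–(-1.77866, 1.77866, 0.5246)  len=1.1435
  (v9,v13,v10) [++-] → (-1.0565, 1.54699, 0.5246)–(0, 1.9846, 0.5246)  len=1.1435
  (v10,v13,v14) [-+-] → (-1.0565, 1.54699, 0.5246)–(-1.40334, 1.40334, 0.5246)  len=0.3754
  (v12,v16,v13) [--+] → (-2.07779, 1.0565, 0.5246)–(-1.77866, 1.77866, 0.5246)  len=0.7817
  (v13,v16,v17) [+-+] → (-2.07779, 1.0565, 0.5246)–(-2.5154, 0, 0.5246)  len=1.1435
  (v13,v17,v14) [++-] → (-1.84095, 0.346834, 0.5246)–(-1.40334, 1.40334, 0.5246)  len=1.1435
  (v14,v17,v18) [-+-] → (-1.84095, 0.346834, 0.5246)–(-1.9846, 0, 0.5246)  len=0.3754
  (v16,v20,v17) [--+] → (-2.21627, -0.722157, 0.5246)–(-2.5154, 0, 0.5246)  len=0.7817
  (v17,v20,v21) [+-+] → (-2.21627, -0.722157, 0.5246)–(-1.77866, -1.77866, 0.5246)  len=1.1435
  (v17,v21,v18) [++-] → (-1.54699, -1.0565, 0.5246)–(-1.9846, 0, 0.5246)  len=1.1435
  (v18,v21,v22) [-+-] → (-1.54699, -1.0565, 0.5246)–(-1.40334, -1.40334, 0.5246)  len=0.3754
  (v20,v24,v21) [--+] → (-1.0565, -2.07779, 0.5246)–(-1.77866, -1.77866, 0.5246)  len=0.7817
  (v21,v24,v25) [+-+] → (-1.0565, -2.07779, 0.5246)–(0, -2.5154, 0.5246)  len=1.1435
  (v21,v25,v22) [++-] → (-0.346834, -1.84095, 0.5246)–(-1.40334, -1.40334, 0.5246)  len=1.1435
  (v22,v25,v26) [-+-] → (-0.346834, -1.84095, 0.5246)–(0, -1.9846, 0.5246)  len=0.3754
  (v24,v28,v25) [--+] → (0.722157, -2.21627, 0.5246)–(0, -2.5154, 0.5246)  len=0.7817
  (v25,v28,v29) [+-+] → (0.722157, -2.21627, 0.5246)–(1.77866, -1.77866, 0.5246)  len=1.1435
  (v25,v29,v26) [++-] → (1.0565, -1.54699, 0.5246)–(0, -1.9846, 0.5246)  len=1.1435
  (v26,v29,v30) [-+-] → (1.0565, -1.54699, 0.5246)–(1.40334, -1.40334, 0.5246)  len=0.3754
  (v28,v0,v29) [--+] → (2.07779, -1.0565, 0.5246)–(1.77866, -1.77866, 0.5246)  len=0.7817
  (v29,v0,v1) [+-+] → (2.07779, -1.0565, 0.5246)–(2.5154, 0, 0.5246)  len=1.1435
  (v29,v1,v30) [++-] → (1.84095, -0.346834, 0.5246)–(1.40334, -1.40334, 0.5246)  len=1.1435
  (v30,v1,v2) [-+-] → (1.84095, -0.346834, 0.5246)–(1.9846, 0, 0.5246)  len=0.3754

Chained into 2 loop(s):
  loop 1: 16 segments, perimeter = 15.4017
  loop 2: 16 segments, perimeter = 12.1516
Total perimeter = 27.553

loops=2 perimeter=27.553


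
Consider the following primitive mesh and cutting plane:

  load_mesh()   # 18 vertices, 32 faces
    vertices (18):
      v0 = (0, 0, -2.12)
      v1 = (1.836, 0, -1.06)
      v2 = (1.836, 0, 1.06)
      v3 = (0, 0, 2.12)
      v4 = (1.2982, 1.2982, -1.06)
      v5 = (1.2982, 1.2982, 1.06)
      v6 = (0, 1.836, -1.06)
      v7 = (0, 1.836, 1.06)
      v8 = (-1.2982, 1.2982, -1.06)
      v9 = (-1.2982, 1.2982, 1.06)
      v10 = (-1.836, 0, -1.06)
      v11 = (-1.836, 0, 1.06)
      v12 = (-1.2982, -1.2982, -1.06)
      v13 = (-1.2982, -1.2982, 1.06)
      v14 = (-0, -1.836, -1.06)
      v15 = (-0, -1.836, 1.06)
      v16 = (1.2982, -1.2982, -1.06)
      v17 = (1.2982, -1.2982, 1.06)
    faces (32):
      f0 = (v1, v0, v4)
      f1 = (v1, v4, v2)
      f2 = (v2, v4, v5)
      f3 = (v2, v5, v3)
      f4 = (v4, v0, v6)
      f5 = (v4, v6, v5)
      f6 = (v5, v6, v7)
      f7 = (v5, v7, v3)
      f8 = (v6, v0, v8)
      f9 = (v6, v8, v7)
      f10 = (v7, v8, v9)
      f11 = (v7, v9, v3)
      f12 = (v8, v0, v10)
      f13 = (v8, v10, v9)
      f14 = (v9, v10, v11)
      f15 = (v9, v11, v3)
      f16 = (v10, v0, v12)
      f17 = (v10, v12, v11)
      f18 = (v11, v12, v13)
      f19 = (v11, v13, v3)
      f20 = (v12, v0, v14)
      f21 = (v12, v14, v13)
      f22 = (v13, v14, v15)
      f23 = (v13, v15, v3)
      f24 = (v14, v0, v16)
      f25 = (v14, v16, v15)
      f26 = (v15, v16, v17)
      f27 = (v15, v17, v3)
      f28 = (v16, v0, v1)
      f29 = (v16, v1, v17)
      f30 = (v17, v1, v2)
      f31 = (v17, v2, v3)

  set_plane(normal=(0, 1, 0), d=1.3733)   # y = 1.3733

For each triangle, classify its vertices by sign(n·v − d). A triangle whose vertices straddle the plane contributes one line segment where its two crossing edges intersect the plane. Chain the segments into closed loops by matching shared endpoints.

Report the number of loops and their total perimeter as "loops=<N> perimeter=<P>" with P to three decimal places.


Straddling triangles (8 of 32):
  (v4,v0,v6) [--+] → (0, 1.3733, -1.32714)–(1.11692, 1.3733, -1.06)  len=1.1484
  (v4,v6,v5) [-+-] → (1.11692, 1.3733, -1.06)–(1.11692, 1.3733, 0.763957)  len=1.8240
  (v5,v6,v7) [-++] → (1.11692, 1.3733, 0.763957)–(1.11692, 1.3733, 1.06)  len=0.2960
  (v5,v7,v3) [-+-] → (1.11692, 1.3733, 1.06)–(0, 1.3733, 1.32714)  len=1.1484
  (v6,v0,v8) [+--] → (0, 1.3733, -1.32714)–(-1.11692, 1.3733, -1.06)  len=1.1484
  (v6,v8,v7) [+-+] → (-1.11692, 1.3733, -1.06)–(-1.11692, 1.3733, -0.763957)  len=0.2960
  (v7,v8,v9) [+--] → (-1.11692, 1.3733, -0.763957)–(-1.11692, 1.3733, 1.06)  len=1.8240
  (v7,v9,v3) [+--] → (-1.11692, 1.3733, 1.06)–(0, 1.3733, 1.32714)  len=1.1484

Chained into 1 loop(s):
  loop 1: 8 segments, perimeter = 8.8337
Total perimeter = 8.834

loops=1 perimeter=8.834


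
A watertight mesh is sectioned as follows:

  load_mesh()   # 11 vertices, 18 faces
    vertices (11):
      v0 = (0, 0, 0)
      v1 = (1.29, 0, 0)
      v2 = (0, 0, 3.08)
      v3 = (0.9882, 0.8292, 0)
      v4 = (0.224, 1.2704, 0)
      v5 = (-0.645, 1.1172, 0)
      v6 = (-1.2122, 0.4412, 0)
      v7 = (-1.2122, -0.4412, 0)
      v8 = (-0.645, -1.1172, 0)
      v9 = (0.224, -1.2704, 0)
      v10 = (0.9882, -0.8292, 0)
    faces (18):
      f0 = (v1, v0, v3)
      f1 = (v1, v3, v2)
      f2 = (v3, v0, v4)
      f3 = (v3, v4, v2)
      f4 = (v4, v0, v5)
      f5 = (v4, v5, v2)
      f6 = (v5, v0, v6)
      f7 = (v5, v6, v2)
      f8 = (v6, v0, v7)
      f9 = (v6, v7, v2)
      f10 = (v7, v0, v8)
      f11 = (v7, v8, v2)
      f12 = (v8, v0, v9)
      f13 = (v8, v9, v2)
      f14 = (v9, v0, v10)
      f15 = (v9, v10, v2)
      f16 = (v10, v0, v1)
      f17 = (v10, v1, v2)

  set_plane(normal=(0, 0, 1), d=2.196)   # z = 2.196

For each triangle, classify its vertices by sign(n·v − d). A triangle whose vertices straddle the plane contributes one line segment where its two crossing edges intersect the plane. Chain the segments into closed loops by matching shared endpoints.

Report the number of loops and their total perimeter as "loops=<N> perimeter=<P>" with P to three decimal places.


Straddling triangles (9 of 18):
  (v1,v3,v2) [--+] → (0.283626, 0.237991, 2.196)–(0.370247, 0, 2.196)  len=0.2533
  (v3,v4,v2) [--+] → (0.0642909, 0.364621, 2.196)–(0.283626, 0.237991, 2.196)  len=0.2533
  (v4,v5,v2) [--+] → (-0.185123, 0.320651, 2.196)–(0.0642909, 0.364621, 2.196)  len=0.2533
  (v5,v6,v2) [--+] → (-0.347917, 0.12663, 2.196)–(-0.185123, 0.320651, 2.196)  len=0.2533
  (v6,v7,v2) [--+] → (-0.347917, -0.12663, 2.196)–(-0.347917, 0.12663, 2.196)  len=0.2533
  (v7,v8,v2) [--+] → (-0.185123, -0.320651, 2.196)–(-0.347917, -0.12663, 2.196)  len=0.2533
  (v8,v9,v2) [--+] → (0.0642909, -0.364621, 2.196)–(-0.185123, -0.320651, 2.196)  len=0.2533
  (v9,v10,v2) [--+] → (0.283626, -0.237991, 2.196)–(0.0642909, -0.364621, 2.196)  len=0.2533
  (v10,v1,v2) [--+] → (0.370247, 0, 2.196)–(0.283626, -0.237991, 2.196)  len=0.2533

Chained into 1 loop(s):
  loop 1: 9 segments, perimeter = 2.2794
Total perimeter = 2.279

loops=1 perimeter=2.279


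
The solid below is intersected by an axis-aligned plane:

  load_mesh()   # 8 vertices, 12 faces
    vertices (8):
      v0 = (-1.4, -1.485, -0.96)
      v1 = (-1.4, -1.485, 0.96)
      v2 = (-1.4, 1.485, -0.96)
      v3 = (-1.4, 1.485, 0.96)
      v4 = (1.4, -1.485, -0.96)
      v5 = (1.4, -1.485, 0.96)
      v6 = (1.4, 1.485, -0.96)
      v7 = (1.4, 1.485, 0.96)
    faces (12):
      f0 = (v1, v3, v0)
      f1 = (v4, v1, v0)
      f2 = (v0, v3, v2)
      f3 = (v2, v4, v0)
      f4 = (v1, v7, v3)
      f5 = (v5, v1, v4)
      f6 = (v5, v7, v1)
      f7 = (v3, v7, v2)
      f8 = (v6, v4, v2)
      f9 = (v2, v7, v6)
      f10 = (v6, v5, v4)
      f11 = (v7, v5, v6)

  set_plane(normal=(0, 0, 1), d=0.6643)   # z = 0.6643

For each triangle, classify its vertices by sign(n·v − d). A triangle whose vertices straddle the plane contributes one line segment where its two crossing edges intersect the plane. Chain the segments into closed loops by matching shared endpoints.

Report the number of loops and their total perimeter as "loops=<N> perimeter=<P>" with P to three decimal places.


Straddling triangles (8 of 12):
  (v1,v3,v0) [++-] → (-1.4, 1.02759, 0.6643)–(-1.4, -1.485, 0.6643)  len=2.5126
  (v4,v1,v0) [-+-] → (-0.968771, -1.485, 0.6643)–(-1.4, -1.485, 0.6643)  len=0.4312
  (v0,v3,v2) [-+-] → (-1.4, 1.02759, 0.6643)–(-1.4, 1.485, 0.6643)  len=0.4574
  (v5,v1,v4) [++-] → (-0.968771, -1.485, 0.6643)–(1.4, -1.485, 0.6643)  len=2.3688
  (v3,v7,v2) [++-] → (0.968771, 1.485, 0.6643)–(-1.4, 1.485, 0.6643)  len=2.3688
  (v2,v7,v6) [-+-] → (0.968771, 1.485, 0.6643)–(1.4, 1.485, 0.6643)  len=0.4312
  (v6,v5,v4) [-+-] → (1.4, -1.02759, 0.6643)–(1.4, -1.485, 0.6643)  len=0.4574
  (v7,v5,v6) [++-] → (1.4, -1.02759, 0.6643)–(1.4, 1.485, 0.6643)  len=2.5126

Chained into 1 loop(s):
  loop 1: 8 segments, perimeter = 11.5400
Total perimeter = 11.540

loops=1 perimeter=11.540


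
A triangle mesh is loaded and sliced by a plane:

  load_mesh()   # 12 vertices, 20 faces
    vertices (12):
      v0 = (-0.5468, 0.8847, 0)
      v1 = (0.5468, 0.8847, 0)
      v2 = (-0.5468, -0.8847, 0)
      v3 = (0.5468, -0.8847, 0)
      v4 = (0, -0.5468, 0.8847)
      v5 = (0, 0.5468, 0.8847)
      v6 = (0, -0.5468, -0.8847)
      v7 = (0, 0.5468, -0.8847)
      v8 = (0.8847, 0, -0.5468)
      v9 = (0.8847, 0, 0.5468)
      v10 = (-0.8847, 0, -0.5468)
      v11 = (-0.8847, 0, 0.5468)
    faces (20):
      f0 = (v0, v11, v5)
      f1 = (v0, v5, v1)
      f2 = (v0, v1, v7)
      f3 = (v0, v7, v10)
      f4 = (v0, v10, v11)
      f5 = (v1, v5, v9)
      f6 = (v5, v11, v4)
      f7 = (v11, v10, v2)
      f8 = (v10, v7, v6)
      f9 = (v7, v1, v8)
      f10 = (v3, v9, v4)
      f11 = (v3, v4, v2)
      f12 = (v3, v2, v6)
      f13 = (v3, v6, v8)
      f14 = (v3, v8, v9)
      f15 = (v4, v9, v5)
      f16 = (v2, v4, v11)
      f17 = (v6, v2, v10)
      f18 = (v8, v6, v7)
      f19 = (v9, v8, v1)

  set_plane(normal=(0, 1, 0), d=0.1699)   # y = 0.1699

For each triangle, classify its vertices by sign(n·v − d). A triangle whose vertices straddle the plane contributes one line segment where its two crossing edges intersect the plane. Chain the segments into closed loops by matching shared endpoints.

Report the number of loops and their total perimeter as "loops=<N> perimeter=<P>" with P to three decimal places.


Straddling triangles (10 of 20):
  (v0,v11,v5) [+-+] → (-0.819809, 0.1699, 0.441791)–(-0.609809, 0.1699, 0.651791)  len=0.2970
  (v0,v7,v10) [++-] → (-0.609809, 0.1699, -0.651791)–(-0.819809, 0.1699, -0.441791)  len=0.2970
  (v0,v10,v11) [+--] → (-0.819809, 0.1699, -0.441791)–(-0.819809, 0.1699, 0.441791)  len=0.8836
  (v1,v5,v9) [++-] → (0.609809, 0.1699, 0.651791)–(0.819809, 0.1699, 0.441791)  len=0.2970
  (v5,v11,v4) [+--] → (-0.609809, 0.1699, 0.651791)–(0, 0.1699, 0.8847)  len=0.6528
  (v10,v7,v6) [-+-] → (-0.609809, 0.1699, -0.651791)–(0, 0.1699, -0.8847)  len=0.6528
  (v7,v1,v8) [++-] → (0.819809, 0.1699, -0.441791)–(0.609809, 0.1699, -0.651791)  len=0.2970
  (v4,v9,v5) [--+] → (0.609809, 0.1699, 0.651791)–(0, 0.1699, 0.8847)  len=0.6528
  (v8,v6,v7) [--+] → (0, 0.1699, -0.8847)–(0.609809, 0.1699, -0.651791)  len=0.6528
  (v9,v8,v1) [--+] → (0.819809, 0.1699, -0.441791)–(0.819809, 0.1699, 0.441791)  len=0.8836

Chained into 1 loop(s):
  loop 1: 10 segments, perimeter = 5.5662
Total perimeter = 5.566

loops=1 perimeter=5.566
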